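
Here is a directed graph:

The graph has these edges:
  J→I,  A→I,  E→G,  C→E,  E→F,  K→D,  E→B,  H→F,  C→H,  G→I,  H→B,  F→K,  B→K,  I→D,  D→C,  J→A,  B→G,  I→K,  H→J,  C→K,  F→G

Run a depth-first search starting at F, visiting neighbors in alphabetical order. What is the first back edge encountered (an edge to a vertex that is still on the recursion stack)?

B->G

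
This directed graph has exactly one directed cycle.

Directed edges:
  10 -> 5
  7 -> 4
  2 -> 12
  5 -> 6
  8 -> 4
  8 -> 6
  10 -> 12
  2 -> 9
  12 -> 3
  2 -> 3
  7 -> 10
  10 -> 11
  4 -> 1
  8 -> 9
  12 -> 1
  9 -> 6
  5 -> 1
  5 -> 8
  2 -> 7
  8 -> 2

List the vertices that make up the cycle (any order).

DFS with gray/black marking from 10:
10 gray
  11 gray
  11 black
  5 gray
    1 gray
    1 black
    8 gray
      2 gray
        7 gray
          7→10: 10 is gray → back edge
Back edge closes the cycle 10 → 5 → 8 → 2 → 7 → 10; its vertices are {2, 5, 7, 8, 10}.

2, 5, 7, 8, 10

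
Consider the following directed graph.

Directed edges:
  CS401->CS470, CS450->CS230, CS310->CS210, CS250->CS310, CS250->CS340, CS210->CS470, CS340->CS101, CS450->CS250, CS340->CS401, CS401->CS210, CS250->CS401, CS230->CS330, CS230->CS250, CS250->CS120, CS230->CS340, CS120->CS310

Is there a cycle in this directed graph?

DFS with white/gray/black marking, starting from CS310:
CS310 gray
  CS210 gray
    CS470 gray
    CS470 black
  CS210 black
CS310 black
CS340 gray
  CS401 gray
    CS401→CS470: CS470 black — skip
    CS401→CS210: CS210 black — skip
  CS401 black
  CS101 gray
  CS101 black
CS340 black
CS120 gray
  CS120→CS310: CS310 black — skip
CS120 black
CS450 gray
  CS230 gray
    CS230→CS340: CS340 black — skip
    CS250 gray
      CS250→CS120: CS120 black — skip
      CS250→CS401: CS401 black — skip
      CS250→CS340: CS340 black — skip
      CS250→CS310: CS310 black — skip
    CS250 black
    CS330 gray
    CS330 black
  CS230 black
  CS450→CS250: CS250 black — skip
CS450 black
Every edge goes to a white or black vertex — no back edge, so the graph is acyclic.

No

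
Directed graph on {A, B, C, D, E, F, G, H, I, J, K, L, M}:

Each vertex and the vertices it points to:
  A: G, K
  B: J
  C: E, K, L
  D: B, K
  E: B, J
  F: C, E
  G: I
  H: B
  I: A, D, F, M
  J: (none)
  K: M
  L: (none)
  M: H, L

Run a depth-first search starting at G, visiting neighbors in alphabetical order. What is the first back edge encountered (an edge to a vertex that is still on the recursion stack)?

A->G

DFS from G (visiting neighbors in alphabetical order); mark gray on enter, black on exit:
G gray
  I gray
    A gray
      A→G: G is gray → back edge
First back edge: A → G.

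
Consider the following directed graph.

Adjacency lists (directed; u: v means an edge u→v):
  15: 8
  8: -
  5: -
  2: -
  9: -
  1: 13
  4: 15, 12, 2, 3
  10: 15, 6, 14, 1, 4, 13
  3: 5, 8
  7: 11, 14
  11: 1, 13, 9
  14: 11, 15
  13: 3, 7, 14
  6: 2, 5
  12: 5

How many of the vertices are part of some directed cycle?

5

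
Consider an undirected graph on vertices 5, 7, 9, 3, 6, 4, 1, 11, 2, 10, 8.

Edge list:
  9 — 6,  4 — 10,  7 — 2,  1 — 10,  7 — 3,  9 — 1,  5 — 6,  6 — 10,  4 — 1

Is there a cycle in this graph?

Yes

DFS, tracking each vertex's parent; an edge to a visited non-parent vertex closes a cycle.
Start from 4:
visit 4 (parent –)
  visit 1 (parent 4)
    visit 9 (parent 1)
      9–1: parent, skip
      visit 6 (parent 9)
        6–9: parent, skip
        visit 10 (parent 6)
          10–1: 1 visited and ≠ parent → cycle
Cycle: 1 – 9 – 6 – 10 – 1.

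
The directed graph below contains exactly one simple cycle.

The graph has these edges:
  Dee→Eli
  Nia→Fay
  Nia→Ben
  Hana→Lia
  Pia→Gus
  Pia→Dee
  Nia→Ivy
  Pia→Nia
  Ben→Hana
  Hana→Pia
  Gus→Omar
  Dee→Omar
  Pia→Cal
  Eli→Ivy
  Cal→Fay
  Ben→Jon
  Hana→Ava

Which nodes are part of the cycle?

DFS with gray/black marking from Pia:
Pia gray
  Cal gray
    Fay gray
    Fay black
  Cal black
  Gus gray
    Omar gray
    Omar black
  Gus black
  Nia gray
    Ben gray
      Jon gray
      Jon black
      Hana gray
        Lia gray
        Lia black
        Hana→Pia: Pia is gray → back edge
Back edge closes the cycle Pia → Nia → Ben → Hana → Pia; its vertices are {Ben, Nia, Pia, Hana}.

Ben, Nia, Pia, Hana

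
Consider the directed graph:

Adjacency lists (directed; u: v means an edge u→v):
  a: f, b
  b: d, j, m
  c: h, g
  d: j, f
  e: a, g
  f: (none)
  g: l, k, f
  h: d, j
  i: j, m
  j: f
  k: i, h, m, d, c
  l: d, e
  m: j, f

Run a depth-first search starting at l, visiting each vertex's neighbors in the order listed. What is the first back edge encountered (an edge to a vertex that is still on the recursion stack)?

g→l

DFS from l (visiting each vertex's neighbors in the order listed); mark gray on enter, black on exit:
l gray
  d gray
    j gray
      f gray
      f black
    j black
    d→f: f black — skip
  d black
  e gray
    a gray
      a→f: f black — skip
      b gray
        b→d: d black — skip
        b→j: j black — skip
        m gray
          m→j: j black — skip
          m→f: f black — skip
        m black
      b black
    a black
    g gray
      g→l: l is gray → back edge
First back edge: g → l.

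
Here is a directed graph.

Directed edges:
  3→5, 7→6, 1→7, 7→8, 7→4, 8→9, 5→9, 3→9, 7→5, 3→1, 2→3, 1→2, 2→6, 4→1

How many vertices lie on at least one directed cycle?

A vertex is on a directed cycle iff it belongs to a strongly connected component of size ≥ 2 (or has a self-loop).
The vertices on cycles are {1, 2, 3, 4, 7} — 5 in total.

5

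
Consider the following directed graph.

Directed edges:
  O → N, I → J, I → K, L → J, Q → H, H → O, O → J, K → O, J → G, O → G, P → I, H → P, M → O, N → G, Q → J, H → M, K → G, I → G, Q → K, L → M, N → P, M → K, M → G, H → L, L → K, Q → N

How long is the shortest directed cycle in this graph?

5

For each vertex v, BFS finds the shortest path from v back to v.
The shortest such closed walk is P → I → K → O → N → P, length 5.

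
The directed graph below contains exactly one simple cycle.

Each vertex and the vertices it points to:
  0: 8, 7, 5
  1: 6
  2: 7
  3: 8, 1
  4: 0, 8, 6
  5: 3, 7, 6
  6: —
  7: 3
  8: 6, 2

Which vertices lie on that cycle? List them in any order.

2, 3, 7, 8

DFS with gray/black marking from 7:
7 gray
  3 gray
    8 gray
      6 gray
      6 black
      2 gray
        2→7: 7 is gray → back edge
Back edge closes the cycle 7 → 3 → 8 → 2 → 7; its vertices are {2, 3, 7, 8}.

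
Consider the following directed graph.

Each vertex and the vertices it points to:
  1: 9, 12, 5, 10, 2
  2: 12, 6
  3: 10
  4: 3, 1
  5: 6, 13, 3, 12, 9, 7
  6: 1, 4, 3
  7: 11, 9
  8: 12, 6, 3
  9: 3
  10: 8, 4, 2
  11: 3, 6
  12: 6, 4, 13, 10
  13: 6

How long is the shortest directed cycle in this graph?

3

For each vertex v, BFS finds the shortest path from v back to v.
The shortest such closed walk is 1 → 2 → 6 → 1, length 3.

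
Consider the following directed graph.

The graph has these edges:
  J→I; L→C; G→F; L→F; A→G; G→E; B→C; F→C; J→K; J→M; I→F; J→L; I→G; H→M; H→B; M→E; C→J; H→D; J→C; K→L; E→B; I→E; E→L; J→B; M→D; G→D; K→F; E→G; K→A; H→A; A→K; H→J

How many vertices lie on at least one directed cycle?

11

A vertex is on a directed cycle iff it belongs to a strongly connected component of size ≥ 2 (or has a self-loop).
The vertices on cycles are {A, B, C, E, F, G, I, J, K, L, M} — 11 in total.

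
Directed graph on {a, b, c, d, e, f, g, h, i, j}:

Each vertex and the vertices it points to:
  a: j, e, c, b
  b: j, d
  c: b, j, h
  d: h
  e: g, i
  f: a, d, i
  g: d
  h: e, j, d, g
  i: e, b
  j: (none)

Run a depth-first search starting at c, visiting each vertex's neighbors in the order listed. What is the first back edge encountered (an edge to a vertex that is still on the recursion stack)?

DFS from c (visiting each vertex's neighbors in the order listed); mark gray on enter, black on exit:
c gray
  b gray
    j gray
    j black
    d gray
      h gray
        e gray
          g gray
            g→d: d is gray → back edge
First back edge: g → d.

g→d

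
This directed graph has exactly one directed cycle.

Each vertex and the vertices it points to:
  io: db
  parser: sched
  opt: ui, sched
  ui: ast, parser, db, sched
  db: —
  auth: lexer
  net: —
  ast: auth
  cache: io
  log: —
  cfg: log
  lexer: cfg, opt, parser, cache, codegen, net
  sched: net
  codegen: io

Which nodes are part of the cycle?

ui, ast, opt, auth, lexer

DFS with gray/black marking from lexer:
lexer gray
  cfg gray
    log gray
    log black
  cfg black
  opt gray
    ui gray
      ast gray
        auth gray
          auth→lexer: lexer is gray → back edge
Back edge closes the cycle lexer → opt → ui → ast → auth → lexer; its vertices are {ui, ast, opt, auth, lexer}.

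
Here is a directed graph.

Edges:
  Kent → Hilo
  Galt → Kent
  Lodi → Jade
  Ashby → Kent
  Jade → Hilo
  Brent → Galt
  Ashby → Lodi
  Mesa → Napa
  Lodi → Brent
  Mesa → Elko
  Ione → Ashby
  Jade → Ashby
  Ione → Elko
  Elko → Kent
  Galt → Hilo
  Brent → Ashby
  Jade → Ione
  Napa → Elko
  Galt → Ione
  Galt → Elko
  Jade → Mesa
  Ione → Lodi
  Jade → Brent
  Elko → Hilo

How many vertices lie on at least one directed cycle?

6

A vertex is on a directed cycle iff it belongs to a strongly connected component of size ≥ 2 (or has a self-loop).
The vertices on cycles are {Galt, Ione, Jade, Lodi, Ashby, Brent} — 6 in total.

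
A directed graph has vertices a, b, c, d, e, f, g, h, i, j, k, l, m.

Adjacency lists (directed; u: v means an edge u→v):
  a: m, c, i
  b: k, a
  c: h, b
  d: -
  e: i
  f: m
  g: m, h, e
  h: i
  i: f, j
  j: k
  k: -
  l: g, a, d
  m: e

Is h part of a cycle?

No

h lies on a cycle iff there is a path from h back to itself.
Exploring from h, it never reaches itself; equivalently, its strongly connected component is a singleton.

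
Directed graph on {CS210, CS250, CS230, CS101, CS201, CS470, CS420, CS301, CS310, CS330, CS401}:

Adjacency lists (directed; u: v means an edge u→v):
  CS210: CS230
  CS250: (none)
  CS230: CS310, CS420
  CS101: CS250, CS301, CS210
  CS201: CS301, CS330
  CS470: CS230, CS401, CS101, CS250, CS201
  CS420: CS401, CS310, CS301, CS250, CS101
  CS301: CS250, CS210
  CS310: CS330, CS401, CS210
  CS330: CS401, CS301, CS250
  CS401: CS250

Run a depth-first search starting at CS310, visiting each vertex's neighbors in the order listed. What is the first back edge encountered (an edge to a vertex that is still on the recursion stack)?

CS230→CS310

DFS from CS310 (visiting each vertex's neighbors in the order listed); mark gray on enter, black on exit:
CS310 gray
  CS330 gray
    CS401 gray
      CS250 gray
      CS250 black
    CS401 black
    CS301 gray
      CS301→CS250: CS250 black — skip
      CS210 gray
        CS230 gray
          CS230→CS310: CS310 is gray → back edge
First back edge: CS230 → CS310.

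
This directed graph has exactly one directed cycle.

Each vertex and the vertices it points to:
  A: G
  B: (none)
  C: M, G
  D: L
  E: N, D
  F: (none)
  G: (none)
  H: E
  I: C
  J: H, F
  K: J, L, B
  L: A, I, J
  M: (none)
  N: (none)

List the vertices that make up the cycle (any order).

D, E, H, J, L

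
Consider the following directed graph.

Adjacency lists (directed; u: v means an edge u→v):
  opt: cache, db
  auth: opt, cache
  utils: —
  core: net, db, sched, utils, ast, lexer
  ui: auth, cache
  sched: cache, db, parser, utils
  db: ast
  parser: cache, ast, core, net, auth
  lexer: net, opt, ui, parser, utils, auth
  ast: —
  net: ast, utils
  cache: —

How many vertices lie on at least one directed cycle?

A vertex is on a directed cycle iff it belongs to a strongly connected component of size ≥ 2 (or has a self-loop).
The vertices on cycles are {core, lexer, sched, parser} — 4 in total.

4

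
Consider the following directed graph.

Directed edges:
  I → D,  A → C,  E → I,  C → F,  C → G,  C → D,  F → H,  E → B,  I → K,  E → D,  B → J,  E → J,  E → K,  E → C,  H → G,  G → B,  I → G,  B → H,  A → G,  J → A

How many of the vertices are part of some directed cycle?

A vertex is on a directed cycle iff it belongs to a strongly connected component of size ≥ 2 (or has a self-loop).
The vertices on cycles are {A, B, C, F, G, H, J} — 7 in total.

7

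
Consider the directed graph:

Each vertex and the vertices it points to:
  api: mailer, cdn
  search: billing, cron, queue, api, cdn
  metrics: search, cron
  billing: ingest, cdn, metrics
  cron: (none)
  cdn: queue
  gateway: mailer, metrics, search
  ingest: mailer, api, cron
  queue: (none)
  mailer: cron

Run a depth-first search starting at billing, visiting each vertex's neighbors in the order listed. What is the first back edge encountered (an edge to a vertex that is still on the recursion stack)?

search->billing

DFS from billing (visiting each vertex's neighbors in the order listed); mark gray on enter, black on exit:
billing gray
  ingest gray
    mailer gray
      cron gray
      cron black
    mailer black
    api gray
      api→mailer: mailer black — skip
      cdn gray
        queue gray
        queue black
      cdn black
    api black
    ingest→cron: cron black — skip
  ingest black
  billing→cdn: cdn black — skip
  metrics gray
    search gray
      search→billing: billing is gray → back edge
First back edge: search → billing.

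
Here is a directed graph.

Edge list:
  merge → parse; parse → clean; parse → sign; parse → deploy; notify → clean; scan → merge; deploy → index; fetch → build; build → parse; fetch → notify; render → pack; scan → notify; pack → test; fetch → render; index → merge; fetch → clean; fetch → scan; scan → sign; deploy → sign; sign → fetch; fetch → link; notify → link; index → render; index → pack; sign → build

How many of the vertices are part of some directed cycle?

A vertex is on a directed cycle iff it belongs to a strongly connected component of size ≥ 2 (or has a self-loop).
The vertices on cycles are {scan, sign, build, fetch, index, merge, parse, deploy} — 8 in total.

8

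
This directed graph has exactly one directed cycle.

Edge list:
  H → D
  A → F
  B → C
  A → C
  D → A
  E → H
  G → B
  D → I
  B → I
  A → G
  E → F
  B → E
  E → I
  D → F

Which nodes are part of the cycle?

DFS with gray/black marking from A:
A gray
  F gray
  F black
  C gray
  C black
  G gray
    B gray
      E gray
        H gray
          D gray
            I gray
            I black
            D→F: F black — skip
            D→A: A is gray → back edge
Back edge closes the cycle A → G → B → E → H → D → A; its vertices are {A, B, D, E, G, H}.

A, B, D, E, G, H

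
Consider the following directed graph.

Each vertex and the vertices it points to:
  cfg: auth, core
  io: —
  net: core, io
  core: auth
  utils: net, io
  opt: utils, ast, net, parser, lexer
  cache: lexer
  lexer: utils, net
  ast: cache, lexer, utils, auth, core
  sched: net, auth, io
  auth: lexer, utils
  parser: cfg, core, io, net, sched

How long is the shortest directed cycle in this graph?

4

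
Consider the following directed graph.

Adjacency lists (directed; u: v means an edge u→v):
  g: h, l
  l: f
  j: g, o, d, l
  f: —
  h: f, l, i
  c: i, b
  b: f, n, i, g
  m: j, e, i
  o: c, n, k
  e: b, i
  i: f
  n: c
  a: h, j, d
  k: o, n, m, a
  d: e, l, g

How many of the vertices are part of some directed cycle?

A vertex is on a directed cycle iff it belongs to a strongly connected component of size ≥ 2 (or has a self-loop).
The vertices on cycles are {a, b, c, j, k, m, n, o} — 8 in total.

8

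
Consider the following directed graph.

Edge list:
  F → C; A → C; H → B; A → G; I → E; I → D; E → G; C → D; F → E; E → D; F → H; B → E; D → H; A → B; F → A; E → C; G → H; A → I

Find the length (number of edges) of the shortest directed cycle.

4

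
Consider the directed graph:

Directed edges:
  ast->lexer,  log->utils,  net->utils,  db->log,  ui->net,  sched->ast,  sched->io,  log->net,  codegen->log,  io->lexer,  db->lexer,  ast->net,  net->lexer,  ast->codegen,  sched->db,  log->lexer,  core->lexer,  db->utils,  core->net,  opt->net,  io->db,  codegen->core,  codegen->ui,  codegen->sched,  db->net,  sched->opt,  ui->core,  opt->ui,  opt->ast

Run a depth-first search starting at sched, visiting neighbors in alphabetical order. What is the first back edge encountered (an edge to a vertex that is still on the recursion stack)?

codegen→sched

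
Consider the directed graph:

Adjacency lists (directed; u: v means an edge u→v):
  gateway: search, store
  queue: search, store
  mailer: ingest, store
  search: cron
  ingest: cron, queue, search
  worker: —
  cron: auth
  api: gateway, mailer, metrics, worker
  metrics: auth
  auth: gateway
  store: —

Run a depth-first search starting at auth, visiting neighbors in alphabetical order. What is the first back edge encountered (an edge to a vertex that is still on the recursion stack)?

cron→auth

DFS from auth (visiting neighbors in alphabetical order); mark gray on enter, black on exit:
auth gray
  gateway gray
    search gray
      cron gray
        cron→auth: auth is gray → back edge
First back edge: cron → auth.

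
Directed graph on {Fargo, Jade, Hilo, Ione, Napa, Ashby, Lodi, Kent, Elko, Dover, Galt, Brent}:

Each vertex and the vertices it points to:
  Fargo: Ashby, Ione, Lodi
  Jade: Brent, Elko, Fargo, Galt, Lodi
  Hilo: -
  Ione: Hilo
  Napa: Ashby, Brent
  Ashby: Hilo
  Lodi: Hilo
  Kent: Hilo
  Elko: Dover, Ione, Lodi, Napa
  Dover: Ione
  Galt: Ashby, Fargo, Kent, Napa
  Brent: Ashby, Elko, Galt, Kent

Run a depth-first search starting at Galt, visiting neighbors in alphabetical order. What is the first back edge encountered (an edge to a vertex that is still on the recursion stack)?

DFS from Galt (visiting neighbors in alphabetical order); mark gray on enter, black on exit:
Galt gray
  Ashby gray
    Hilo gray
    Hilo black
  Ashby black
  Fargo gray
    Fargo→Ashby: Ashby black — skip
    Ione gray
      Ione→Hilo: Hilo black — skip
    Ione black
    Lodi gray
      Lodi→Hilo: Hilo black — skip
    Lodi black
  Fargo black
  Kent gray
    Kent→Hilo: Hilo black — skip
  Kent black
  Napa gray
    Napa→Ashby: Ashby black — skip
    Brent gray
      Brent→Ashby: Ashby black — skip
      Elko gray
        Dover gray
          Dover→Ione: Ione black — skip
        Dover black
        Elko→Ione: Ione black — skip
        Elko→Lodi: Lodi black — skip
        Elko→Napa: Napa is gray → back edge
First back edge: Elko → Napa.

Elko->Napa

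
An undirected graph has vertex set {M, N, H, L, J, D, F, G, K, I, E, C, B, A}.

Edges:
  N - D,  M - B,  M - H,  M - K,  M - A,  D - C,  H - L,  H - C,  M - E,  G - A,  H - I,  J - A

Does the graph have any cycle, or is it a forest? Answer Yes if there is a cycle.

No

DFS, tracking each vertex's parent; an edge to a visited non-parent vertex closes a cycle.
Start from A:
visit A (parent –)
  visit M (parent A)
    visit K (parent M)
      K–M: parent, skip
    M–A: parent, skip
    visit H (parent M)
      H–M: parent, skip
      visit C (parent H)
        visit D (parent C)
          D–C: parent, skip
          visit N (parent D)
            N–D: parent, skip
        C–H: parent, skip
      visit I (parent H)
        I–H: parent, skip
      visit L (parent H)
        L–H: parent, skip
    visit B (parent M)
      B–M: parent, skip
    visit E (parent M)
      E–M: parent, skip
  visit J (parent A)
    J–A: parent, skip
  visit G (parent A)
    G–A: parent, skip
visit F (parent –)
No non-parent visited neighbor found — the graph is a forest.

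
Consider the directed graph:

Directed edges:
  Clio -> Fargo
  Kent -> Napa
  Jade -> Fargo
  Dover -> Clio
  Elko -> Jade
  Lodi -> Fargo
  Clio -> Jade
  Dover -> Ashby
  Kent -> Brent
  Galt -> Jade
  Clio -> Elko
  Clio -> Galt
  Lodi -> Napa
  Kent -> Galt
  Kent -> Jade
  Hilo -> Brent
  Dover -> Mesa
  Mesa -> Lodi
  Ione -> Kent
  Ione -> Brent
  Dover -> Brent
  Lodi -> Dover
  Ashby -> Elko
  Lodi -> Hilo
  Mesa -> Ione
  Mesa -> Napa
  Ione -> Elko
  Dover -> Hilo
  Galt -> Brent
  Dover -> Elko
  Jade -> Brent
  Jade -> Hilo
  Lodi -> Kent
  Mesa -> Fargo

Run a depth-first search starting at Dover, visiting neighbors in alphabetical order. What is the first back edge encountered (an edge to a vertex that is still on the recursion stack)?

Lodi->Dover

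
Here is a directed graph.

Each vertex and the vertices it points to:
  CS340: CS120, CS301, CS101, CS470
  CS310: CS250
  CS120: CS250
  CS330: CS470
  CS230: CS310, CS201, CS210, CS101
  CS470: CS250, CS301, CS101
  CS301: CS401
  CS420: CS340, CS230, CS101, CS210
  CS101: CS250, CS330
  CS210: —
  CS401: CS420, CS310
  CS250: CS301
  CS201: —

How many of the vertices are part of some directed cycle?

11

A vertex is on a directed cycle iff it belongs to a strongly connected component of size ≥ 2 (or has a self-loop).
The vertices on cycles are {CS101, CS120, CS230, CS250, CS301, CS310, CS330, CS340, CS401, CS420, CS470} — 11 in total.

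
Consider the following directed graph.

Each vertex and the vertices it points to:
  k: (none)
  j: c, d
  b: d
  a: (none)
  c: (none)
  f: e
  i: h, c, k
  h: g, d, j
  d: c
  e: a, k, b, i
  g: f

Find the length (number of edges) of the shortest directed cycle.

For each vertex v, BFS finds the shortest path from v back to v.
The shortest such closed walk is f → e → i → h → g → f, length 5.

5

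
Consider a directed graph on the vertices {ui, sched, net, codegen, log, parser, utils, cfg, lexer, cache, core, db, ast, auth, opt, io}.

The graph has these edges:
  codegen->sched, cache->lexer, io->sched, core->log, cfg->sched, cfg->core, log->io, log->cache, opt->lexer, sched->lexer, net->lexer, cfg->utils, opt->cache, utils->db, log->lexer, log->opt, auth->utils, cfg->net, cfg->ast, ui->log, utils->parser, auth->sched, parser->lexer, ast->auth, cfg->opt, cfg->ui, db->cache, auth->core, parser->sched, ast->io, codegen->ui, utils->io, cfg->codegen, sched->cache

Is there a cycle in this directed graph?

No

DFS with white/gray/black marking, starting from parser:
parser gray
  lexer gray
  lexer black
  sched gray
    sched→lexer: lexer black — skip
    cache gray
      cache→lexer: lexer black — skip
    cache black
  sched black
parser black
ui gray
  log gray
    log→cache: cache black — skip
    opt gray
      opt→lexer: lexer black — skip
      opt→cache: cache black — skip
    opt black
    io gray
      io→sched: sched black — skip
    io black
    log→lexer: lexer black — skip
  log black
ui black
net gray
  net→lexer: lexer black — skip
net black
codegen gray
  codegen→sched: sched black — skip
  codegen→ui: ui black — skip
codegen black
utils gray
  utils→parser: parser black — skip
  utils→io: io black — skip
  db gray
    db→cache: cache black — skip
  db black
utils black
cfg gray
  cfg→utils: utils black — skip
  ast gray
    ast→io: io black — skip
    auth gray
      auth→utils: utils black — skip
      core gray
        core→log: log black — skip
      core black
      auth→sched: sched black — skip
    auth black
  ast black
  cfg→ui: ui black — skip
  cfg→codegen: codegen black — skip
  cfg→net: net black — skip
  cfg→opt: opt black — skip
  cfg→sched: sched black — skip
  cfg→core: core black — skip
cfg black
Every edge goes to a white or black vertex — no back edge, so the graph is acyclic.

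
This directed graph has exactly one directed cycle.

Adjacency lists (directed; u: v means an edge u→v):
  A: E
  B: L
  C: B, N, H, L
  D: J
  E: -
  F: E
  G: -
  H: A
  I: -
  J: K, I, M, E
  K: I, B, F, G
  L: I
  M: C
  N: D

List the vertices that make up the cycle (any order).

DFS with gray/black marking from J:
J gray
  K gray
    I gray
    I black
    B gray
      L gray
        L→I: I black — skip
      L black
    B black
    F gray
      E gray
      E black
    F black
    G gray
    G black
  K black
  J→I: I black — skip
  M gray
    C gray
      C→B: B black — skip
      N gray
        D gray
          D→J: J is gray → back edge
Back edge closes the cycle J → M → C → N → D → J; its vertices are {C, D, J, M, N}.

C, D, J, M, N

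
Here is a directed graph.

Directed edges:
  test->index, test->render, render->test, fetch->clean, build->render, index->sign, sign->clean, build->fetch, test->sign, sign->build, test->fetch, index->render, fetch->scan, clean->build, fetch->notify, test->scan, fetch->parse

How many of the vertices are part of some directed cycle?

7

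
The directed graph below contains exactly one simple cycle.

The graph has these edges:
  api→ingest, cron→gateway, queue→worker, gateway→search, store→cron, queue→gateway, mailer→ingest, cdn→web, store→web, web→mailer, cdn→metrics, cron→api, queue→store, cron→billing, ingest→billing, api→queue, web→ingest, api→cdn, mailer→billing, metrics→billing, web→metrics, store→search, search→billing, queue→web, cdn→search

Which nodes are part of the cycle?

api, cron, queue, store

DFS with gray/black marking from cron:
cron gray
  billing gray
  billing black
  gateway gray
    search gray
      search→billing: billing black — skip
    search black
  gateway black
  api gray
    ingest gray
      ingest→billing: billing black — skip
    ingest black
    queue gray
      worker gray
      worker black
      store gray
        web gray
          mailer gray
            mailer→ingest: ingest black — skip
            mailer→billing: billing black — skip
          mailer black
          metrics gray
            metrics→billing: billing black — skip
          metrics black
          web→ingest: ingest black — skip
        web black
        store→search: search black — skip
        store→cron: cron is gray → back edge
Back edge closes the cycle cron → api → queue → store → cron; its vertices are {api, cron, queue, store}.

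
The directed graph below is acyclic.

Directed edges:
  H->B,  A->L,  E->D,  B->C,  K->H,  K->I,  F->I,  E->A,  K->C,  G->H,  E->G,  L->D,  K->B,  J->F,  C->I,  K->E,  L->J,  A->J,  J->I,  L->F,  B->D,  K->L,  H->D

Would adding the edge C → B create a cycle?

Yes

Adding C→B creates a cycle iff B can already reach C.
Path from B: B → C.
So B → … → C → B is a cycle.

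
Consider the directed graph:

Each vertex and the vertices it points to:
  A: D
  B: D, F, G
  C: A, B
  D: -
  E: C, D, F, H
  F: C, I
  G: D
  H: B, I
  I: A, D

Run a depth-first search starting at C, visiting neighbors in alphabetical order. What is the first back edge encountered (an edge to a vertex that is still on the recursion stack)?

DFS from C (visiting neighbors in alphabetical order); mark gray on enter, black on exit:
C gray
  A gray
    D gray
    D black
  A black
  B gray
    B→D: D black — skip
    F gray
      F→C: C is gray → back edge
First back edge: F → C.

F->C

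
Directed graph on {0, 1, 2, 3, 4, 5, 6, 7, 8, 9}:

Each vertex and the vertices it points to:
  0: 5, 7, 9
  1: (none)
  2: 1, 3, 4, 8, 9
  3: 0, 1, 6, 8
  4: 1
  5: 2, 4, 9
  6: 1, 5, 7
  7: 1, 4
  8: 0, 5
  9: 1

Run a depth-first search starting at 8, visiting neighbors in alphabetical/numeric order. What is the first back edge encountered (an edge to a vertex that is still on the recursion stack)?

DFS from 8 (visiting neighbors in alphabetical/numeric order); mark gray on enter, black on exit:
8 gray
  0 gray
    5 gray
      2 gray
        1 gray
        1 black
        3 gray
          3→0: 0 is gray → back edge
First back edge: 3 → 0.

3→0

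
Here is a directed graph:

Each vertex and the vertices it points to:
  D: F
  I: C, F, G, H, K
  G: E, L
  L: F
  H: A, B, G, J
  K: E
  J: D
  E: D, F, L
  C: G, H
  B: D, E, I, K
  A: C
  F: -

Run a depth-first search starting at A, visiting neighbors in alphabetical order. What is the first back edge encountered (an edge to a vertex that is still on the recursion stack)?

H→A

DFS from A (visiting neighbors in alphabetical order); mark gray on enter, black on exit:
A gray
  C gray
    G gray
      E gray
        D gray
          F gray
          F black
        D black
        E→F: F black — skip
        L gray
          L→F: F black — skip
        L black
      E black
      G→L: L black — skip
    G black
    H gray
      H→A: A is gray → back edge
First back edge: H → A.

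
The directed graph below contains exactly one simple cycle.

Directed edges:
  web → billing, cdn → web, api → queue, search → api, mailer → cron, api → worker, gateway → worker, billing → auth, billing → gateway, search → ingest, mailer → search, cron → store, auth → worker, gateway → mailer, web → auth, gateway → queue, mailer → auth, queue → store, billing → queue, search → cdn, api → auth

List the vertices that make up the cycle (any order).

cdn, web, mailer, search, billing, gateway

DFS with gray/black marking from search:
search gray
  ingest gray
  ingest black
  api gray
    queue gray
      store gray
      store black
    queue black
    auth gray
      worker gray
      worker black
    auth black
    api→worker: worker black — skip
  api black
  cdn gray
    web gray
      billing gray
        gateway gray
          gateway→worker: worker black — skip
          mailer gray
            mailer→search: search is gray → back edge
Back edge closes the cycle search → cdn → web → billing → gateway → mailer → search; its vertices are {cdn, web, mailer, search, billing, gateway}.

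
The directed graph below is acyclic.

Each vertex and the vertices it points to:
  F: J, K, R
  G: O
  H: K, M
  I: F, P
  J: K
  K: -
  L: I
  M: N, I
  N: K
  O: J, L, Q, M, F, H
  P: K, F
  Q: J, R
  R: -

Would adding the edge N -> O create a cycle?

Yes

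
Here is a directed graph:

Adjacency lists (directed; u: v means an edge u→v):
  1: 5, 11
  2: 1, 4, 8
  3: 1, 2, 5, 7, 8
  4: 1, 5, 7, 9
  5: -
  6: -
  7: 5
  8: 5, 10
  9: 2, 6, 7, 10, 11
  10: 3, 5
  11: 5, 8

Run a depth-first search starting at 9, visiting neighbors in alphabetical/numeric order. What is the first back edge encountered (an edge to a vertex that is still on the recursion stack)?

3->1

DFS from 9 (visiting neighbors in alphabetical/numeric order); mark gray on enter, black on exit:
9 gray
  2 gray
    1 gray
      5 gray
      5 black
      11 gray
        11→5: 5 black — skip
        8 gray
          8→5: 5 black — skip
          10 gray
            3 gray
              3→1: 1 is gray → back edge
First back edge: 3 → 1.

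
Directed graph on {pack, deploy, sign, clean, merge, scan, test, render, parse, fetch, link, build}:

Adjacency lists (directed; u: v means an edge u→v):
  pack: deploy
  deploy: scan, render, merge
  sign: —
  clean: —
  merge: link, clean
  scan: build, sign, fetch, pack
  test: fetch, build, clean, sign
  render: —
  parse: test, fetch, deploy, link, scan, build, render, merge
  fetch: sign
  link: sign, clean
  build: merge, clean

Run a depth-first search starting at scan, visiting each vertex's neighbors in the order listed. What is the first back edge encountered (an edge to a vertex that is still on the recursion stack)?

deploy->scan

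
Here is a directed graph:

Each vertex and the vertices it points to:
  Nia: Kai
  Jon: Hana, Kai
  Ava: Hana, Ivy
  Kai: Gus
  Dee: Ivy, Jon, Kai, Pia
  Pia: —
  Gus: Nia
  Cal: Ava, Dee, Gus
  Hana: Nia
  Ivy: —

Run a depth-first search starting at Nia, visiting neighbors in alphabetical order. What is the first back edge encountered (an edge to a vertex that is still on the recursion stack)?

DFS from Nia (visiting neighbors in alphabetical order); mark gray on enter, black on exit:
Nia gray
  Kai gray
    Gus gray
      Gus→Nia: Nia is gray → back edge
First back edge: Gus → Nia.

Gus->Nia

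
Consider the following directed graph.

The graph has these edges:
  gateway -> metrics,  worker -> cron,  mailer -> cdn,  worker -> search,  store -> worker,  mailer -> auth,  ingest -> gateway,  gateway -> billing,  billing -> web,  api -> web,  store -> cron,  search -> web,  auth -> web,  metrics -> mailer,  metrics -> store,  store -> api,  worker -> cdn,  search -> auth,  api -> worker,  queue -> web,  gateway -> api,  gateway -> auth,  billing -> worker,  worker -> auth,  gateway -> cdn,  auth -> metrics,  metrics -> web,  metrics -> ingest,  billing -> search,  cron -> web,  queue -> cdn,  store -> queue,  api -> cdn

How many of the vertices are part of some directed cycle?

10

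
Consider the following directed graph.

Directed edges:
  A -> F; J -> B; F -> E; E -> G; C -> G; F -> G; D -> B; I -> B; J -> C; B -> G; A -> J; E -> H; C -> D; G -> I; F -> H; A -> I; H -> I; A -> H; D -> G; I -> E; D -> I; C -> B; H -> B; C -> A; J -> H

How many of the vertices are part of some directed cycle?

A vertex is on a directed cycle iff it belongs to a strongly connected component of size ≥ 2 (or has a self-loop).
The vertices on cycles are {A, B, C, E, G, H, I, J} — 8 in total.

8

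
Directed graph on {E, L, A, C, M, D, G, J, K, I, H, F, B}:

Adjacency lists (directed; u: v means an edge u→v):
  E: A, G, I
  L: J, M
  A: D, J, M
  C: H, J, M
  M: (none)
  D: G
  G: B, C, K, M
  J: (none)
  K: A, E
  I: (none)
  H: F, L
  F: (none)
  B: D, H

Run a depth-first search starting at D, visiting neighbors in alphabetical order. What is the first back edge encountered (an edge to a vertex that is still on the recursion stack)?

B→D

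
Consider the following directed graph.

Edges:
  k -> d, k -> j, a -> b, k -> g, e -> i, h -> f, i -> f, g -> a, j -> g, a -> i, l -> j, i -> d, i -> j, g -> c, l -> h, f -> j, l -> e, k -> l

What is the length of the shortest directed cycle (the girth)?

For each vertex v, BFS finds the shortest path from v back to v.
The shortest such closed walk is g → a → i → j → g, length 4.

4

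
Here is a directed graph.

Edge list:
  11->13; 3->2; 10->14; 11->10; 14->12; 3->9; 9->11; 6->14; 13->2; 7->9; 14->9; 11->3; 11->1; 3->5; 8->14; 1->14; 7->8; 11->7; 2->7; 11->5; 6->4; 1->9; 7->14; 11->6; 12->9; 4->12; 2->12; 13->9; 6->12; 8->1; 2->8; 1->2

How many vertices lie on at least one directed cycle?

13

A vertex is on a directed cycle iff it belongs to a strongly connected component of size ≥ 2 (or has a self-loop).
The vertices on cycles are {1, 2, 3, 4, 6, 7, 8, 9, 10, 11, 12, 13, 14} — 13 in total.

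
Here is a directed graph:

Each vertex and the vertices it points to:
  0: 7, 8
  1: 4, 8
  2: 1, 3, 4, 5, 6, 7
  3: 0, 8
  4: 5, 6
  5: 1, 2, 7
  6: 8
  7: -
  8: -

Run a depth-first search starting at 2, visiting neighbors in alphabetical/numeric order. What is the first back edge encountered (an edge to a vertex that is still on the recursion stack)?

5->1

DFS from 2 (visiting neighbors in alphabetical/numeric order); mark gray on enter, black on exit:
2 gray
  1 gray
    4 gray
      5 gray
        5→1: 1 is gray → back edge
First back edge: 5 → 1.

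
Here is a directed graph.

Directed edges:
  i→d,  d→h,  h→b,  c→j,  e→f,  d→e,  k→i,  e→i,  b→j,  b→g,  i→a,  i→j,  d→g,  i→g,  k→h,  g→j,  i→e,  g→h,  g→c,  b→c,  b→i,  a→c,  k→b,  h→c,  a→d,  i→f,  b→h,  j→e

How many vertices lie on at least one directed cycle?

A vertex is on a directed cycle iff it belongs to a strongly connected component of size ≥ 2 (or has a self-loop).
The vertices on cycles are {a, b, c, d, e, g, h, i, j} — 9 in total.

9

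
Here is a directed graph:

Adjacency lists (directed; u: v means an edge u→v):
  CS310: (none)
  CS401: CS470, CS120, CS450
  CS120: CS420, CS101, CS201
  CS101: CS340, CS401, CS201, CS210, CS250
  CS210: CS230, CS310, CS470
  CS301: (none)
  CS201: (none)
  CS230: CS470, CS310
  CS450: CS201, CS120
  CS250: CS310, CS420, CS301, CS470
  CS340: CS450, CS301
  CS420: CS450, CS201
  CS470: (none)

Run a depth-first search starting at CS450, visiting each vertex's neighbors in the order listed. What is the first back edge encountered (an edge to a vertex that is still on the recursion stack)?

DFS from CS450 (visiting each vertex's neighbors in the order listed); mark gray on enter, black on exit:
CS450 gray
  CS201 gray
  CS201 black
  CS120 gray
    CS420 gray
      CS420→CS450: CS450 is gray → back edge
First back edge: CS420 → CS450.

CS420->CS450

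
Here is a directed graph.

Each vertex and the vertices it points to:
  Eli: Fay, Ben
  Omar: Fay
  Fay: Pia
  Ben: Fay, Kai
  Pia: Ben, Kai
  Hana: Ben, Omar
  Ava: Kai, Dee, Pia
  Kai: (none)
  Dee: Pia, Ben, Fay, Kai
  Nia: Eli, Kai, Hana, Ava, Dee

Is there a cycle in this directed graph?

Yes

DFS with white/gray/black marking, starting from Ben:
Ben gray
  Fay gray
    Pia gray
      Pia→Ben: Ben is gray → back edge
Back edge found, so a cycle exists: Ben → Fay → Pia → Ben.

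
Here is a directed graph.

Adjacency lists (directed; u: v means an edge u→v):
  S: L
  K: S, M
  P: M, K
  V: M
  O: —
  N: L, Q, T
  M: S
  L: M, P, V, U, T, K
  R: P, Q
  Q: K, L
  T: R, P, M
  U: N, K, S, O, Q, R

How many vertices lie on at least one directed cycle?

A vertex is on a directed cycle iff it belongs to a strongly connected component of size ≥ 2 (or has a self-loop).
The vertices on cycles are {K, L, M, N, P, Q, R, S, T, U, V} — 11 in total.

11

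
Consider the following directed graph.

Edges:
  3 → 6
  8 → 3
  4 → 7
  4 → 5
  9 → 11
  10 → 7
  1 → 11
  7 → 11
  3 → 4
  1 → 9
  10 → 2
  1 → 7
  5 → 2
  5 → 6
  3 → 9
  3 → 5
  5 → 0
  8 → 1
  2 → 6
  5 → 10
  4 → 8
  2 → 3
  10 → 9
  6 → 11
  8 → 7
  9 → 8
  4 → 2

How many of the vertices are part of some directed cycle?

A vertex is on a directed cycle iff it belongs to a strongly connected component of size ≥ 2 (or has a self-loop).
The vertices on cycles are {1, 2, 3, 4, 5, 8, 9, 10} — 8 in total.

8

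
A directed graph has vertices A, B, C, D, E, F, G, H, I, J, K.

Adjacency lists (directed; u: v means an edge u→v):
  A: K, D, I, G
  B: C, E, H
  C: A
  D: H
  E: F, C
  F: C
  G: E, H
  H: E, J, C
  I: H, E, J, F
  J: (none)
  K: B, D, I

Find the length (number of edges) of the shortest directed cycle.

For each vertex v, BFS finds the shortest path from v back to v.
The shortest such closed walk is A → G → E → C → A, length 4.

4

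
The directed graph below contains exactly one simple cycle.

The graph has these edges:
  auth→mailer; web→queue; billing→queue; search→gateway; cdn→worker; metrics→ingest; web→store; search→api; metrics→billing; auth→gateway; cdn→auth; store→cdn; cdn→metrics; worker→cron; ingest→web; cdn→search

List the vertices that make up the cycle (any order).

cdn, web, store, ingest, metrics

DFS with gray/black marking from store:
store gray
  cdn gray
    auth gray
      mailer gray
      mailer black
      gateway gray
      gateway black
    auth black
    metrics gray
      billing gray
        queue gray
        queue black
      billing black
      ingest gray
        web gray
          web→queue: queue black — skip
          web→store: store is gray → back edge
Back edge closes the cycle store → cdn → metrics → ingest → web → store; its vertices are {cdn, web, store, ingest, metrics}.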